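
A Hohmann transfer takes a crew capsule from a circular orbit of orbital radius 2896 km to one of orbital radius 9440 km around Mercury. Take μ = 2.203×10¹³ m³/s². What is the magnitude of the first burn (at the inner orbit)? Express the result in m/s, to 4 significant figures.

Δv ≈ 654.0 m/s

r₁ = 2896 km = 2.896×10⁶ m.
r₂ = 9440 km = 9.440×10⁶ m.
Transfer ellipse a_t = (r₁ + r₂)/2 = 6.168×10⁶ m.
At r₁: circular v_c1 = √(μ/r₁) = 2758 m/s; transfer-periherm v_p = √[μ(2/r₁ − 1/a_t)] = 3412 m/s.
Δv₁ = v_p − v_c1 = 654.0 m/s.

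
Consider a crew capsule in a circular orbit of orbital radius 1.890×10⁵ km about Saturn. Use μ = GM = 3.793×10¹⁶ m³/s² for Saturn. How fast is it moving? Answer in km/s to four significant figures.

r = 1.890×10⁵ km = 1.890×10⁸ m.
For a circular orbit v = √(μ/r) = √(3.793×10¹⁶ / 1.890×10⁸) = √(2.007×10⁸) = 14170 m/s.
That is 14.17 km/s.

v ≈ 14.17 km/s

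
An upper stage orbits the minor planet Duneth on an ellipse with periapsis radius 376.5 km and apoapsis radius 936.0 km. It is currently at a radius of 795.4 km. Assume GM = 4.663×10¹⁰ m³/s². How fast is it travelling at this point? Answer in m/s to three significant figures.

v ≈ 215 m/s

Semi-major axis a = (r_p + r_a)/2 = 656.25 km = 6.562×10⁵ m.
Vis-viva: v² = μ(2/r − 1/a) = 4.663×10¹⁰ × (2.514×10⁻⁶ − 1.524×10⁻⁶) = 4.619×10⁴ m²/s².
v = 214.9 m/s.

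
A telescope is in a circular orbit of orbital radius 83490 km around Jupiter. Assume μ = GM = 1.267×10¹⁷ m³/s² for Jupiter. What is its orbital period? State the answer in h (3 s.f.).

T ≈ 3.74 h

r = 83490 km = 8.349×10⁷ m.
Kepler's third law: T = 2π√(r³/μ) = 2π√((8.349×10⁷)³ / 1.267×10¹⁷).
r³/μ = 4.593×10⁶ s², so T = 2π × 2.143×10³ = 1.347×10⁴ s.
Converting: 1.347×10⁴ s ÷ 3600 = 3.741 h.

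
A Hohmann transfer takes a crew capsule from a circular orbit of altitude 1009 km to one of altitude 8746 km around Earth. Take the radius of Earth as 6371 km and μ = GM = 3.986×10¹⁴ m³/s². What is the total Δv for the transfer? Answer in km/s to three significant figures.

Δv_total ≈ 2.15 km/s

r₁ = 6371 + 1009 = 7380.0 km = 7.3800×10⁶ m.
r₂ = 6371 + 8746 = 15117 km = 1.5117×10⁷ m.
Transfer ellipse a_t = (r₁ + r₂)/2 = 1.125×10⁷ m.
At r₁: circular v_c1 = √(μ/r₁) = 7349 m/s; transfer-perigee v_p = √[μ(2/r₁ − 1/a_t)] = 8520 m/s.
Δv₁ = v_p − v_c1 = 1171 m/s.
At r₂: circular v_c2 = √(μ/r₂) = 5135 m/s; transfer-apogee v_a = √[μ(2/r₂ − 1/a_t)] = 4159 m/s.
Δv₂ = v_c2 − v_a = 975.7 m/s.
Total Δv = Δv₁ + Δv₂ = 2146 m/s = 2.146 km/s.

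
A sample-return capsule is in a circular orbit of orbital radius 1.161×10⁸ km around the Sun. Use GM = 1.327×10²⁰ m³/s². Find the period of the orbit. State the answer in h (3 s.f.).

r = 1.161×10⁸ km = 1.161×10¹¹ m.
Kepler's third law: T = 2π√(r³/μ) = 2π√((1.161×10¹¹)³ / 1.327×10²⁰).
r³/μ = 1.179×10¹³ s², so T = 2π × 3.434×10⁶ = 2.158×10⁷ s.
Converting: 2.158×10⁷ s ÷ 3600 = 5994 h.

T ≈ 5990 h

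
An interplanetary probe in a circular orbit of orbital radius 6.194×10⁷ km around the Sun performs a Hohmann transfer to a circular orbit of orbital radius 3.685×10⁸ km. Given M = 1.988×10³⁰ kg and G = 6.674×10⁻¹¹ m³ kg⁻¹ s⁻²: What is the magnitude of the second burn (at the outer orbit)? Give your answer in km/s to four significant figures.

Δv ≈ 8.796 km/s

μ = GM = 6.674×10⁻¹¹ × 1.988×10³⁰ = 1.327×10²⁰ m³/s².
r₁ = 6.194×10⁷ km = 6.194×10¹⁰ m.
r₂ = 3.685×10⁸ km = 3.685×10¹¹ m.
Transfer ellipse a_t = (r₁ + r₂)/2 = 2.152×10¹¹ m.
At r₁: circular v_c1 = √(μ/r₁) = 46280 m/s; transfer-perihelion v_p = √[μ(2/r₁ − 1/a_t)] = 60560 m/s.
At r₂: circular v_c2 = √(μ/r₂) = 18980 m/s; transfer-aphelion v_a = √[μ(2/r₂ − 1/a_t)] = 10180 m/s.
Δv₂ = v_c2 − v_a = 8796 m/s.
= 8.796 km/s.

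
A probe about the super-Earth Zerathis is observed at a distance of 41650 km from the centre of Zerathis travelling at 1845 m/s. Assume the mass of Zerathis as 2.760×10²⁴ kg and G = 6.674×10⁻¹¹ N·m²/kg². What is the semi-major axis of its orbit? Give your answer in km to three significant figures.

a ≈ 33900 km

μ = GM = 6.674×10⁻¹¹ × 2.760×10²⁴ = 1.842×10¹⁴ m³/s².
r = 4.165×10⁷ m.
Specific orbital energy ε = v²/2 − μ/r = (1845)²/2 − 1.842×10¹⁴/4.165×10⁷ = -2.721×10⁶ J/kg.
Since ε = −μ/(2a), a = −μ/(2ε) = 3.385×10⁷ m = 33853 km.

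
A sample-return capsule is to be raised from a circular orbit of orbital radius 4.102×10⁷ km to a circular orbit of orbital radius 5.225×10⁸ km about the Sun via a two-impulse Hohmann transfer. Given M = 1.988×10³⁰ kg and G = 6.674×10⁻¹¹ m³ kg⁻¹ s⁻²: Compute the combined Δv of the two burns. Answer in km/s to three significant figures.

Δv_total ≈ 30.4 km/s

μ = GM = 6.674×10⁻¹¹ × 1.988×10³⁰ = 1.327×10²⁰ m³/s².
r₁ = 4.102×10⁷ km = 4.102×10¹⁰ m.
r₂ = 5.225×10⁸ km = 5.225×10¹¹ m.
Transfer ellipse a_t = (r₁ + r₂)/2 = 2.818×10¹¹ m.
At r₁: circular v_c1 = √(μ/r₁) = 56870 m/s; transfer-perihelion v_p = √[μ(2/r₁ − 1/a_t)] = 77450 m/s.
Δv₁ = v_p − v_c1 = 20570 m/s.
At r₂: circular v_c2 = √(μ/r₂) = 15940 m/s; transfer-aphelion v_a = √[μ(2/r₂ − 1/a_t)] = 6080 m/s.
Δv₂ = v_c2 − v_a = 9855 m/s.
Total Δv = Δv₁ + Δv₂ = 30430 m/s = 30.43 km/s.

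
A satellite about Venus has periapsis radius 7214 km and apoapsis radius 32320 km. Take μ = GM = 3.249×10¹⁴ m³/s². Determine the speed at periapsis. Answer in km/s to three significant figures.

Semi-major axis a = (r_p + r_a)/2 = 19767 km = 1.977×10⁷ m.
Vis-viva: v² = μ(2/r − 1/a) = 3.249×10¹⁴ × (2.772×10⁻⁷ − 5.059×10⁻⁸) = 7.364×10⁷ m²/s².
v = 8581 m/s = 8.581 km/s.

v ≈ 8.58 km/s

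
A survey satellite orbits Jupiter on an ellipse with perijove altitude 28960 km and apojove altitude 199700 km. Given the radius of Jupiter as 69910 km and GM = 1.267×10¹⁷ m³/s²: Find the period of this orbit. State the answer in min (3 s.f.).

r_p = 69910 + 28960 = 98870 km = 9.8870×10⁷ m.
r_a = 69910 + 199700 = 269610 km = 2.6961×10⁸ m.
Semi-major axis a = (r_p + r_a)/2 = (98870 + 2.6961×10⁵)/2 = 1.8424×10⁵ km = 1.842×10⁸ m.
By Kepler's third law T = 2π√(a³/μ) = 2π × 7.026×10³ = 4.414×10⁴ s.
= 735.7 min.

T ≈ 736 min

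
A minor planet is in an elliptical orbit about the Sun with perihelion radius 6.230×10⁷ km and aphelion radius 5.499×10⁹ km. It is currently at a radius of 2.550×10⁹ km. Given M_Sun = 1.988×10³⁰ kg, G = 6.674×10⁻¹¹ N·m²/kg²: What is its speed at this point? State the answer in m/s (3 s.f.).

μ = GM = 6.674×10⁻¹¹ × 1.988×10³⁰ = 1.327×10²⁰ m³/s².
Semi-major axis a = (r_p + r_a)/2 = 2.7806×10⁹ km = 2.781×10¹² m.
Vis-viva: v² = μ(2/r − 1/a) = 1.327×10²⁰ × (7.843×10⁻¹³ − 3.596×10⁻¹³) = 5.635×10⁷ m²/s².
v = 7506 m/s.

v ≈ 7510 m/s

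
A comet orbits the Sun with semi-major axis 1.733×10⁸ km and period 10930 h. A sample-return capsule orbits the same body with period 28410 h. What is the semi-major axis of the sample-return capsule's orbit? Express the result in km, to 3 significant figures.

Kepler's third law: a³ ∝ T², so a₂ = a₁ (T₂/T₁)^(2/3).
T₂/T₁ = 2.599, (T₂/T₁)^(2/3) = 1.890.
a₂ = 1.733×10⁸ × 1.890 = 3.276×10⁸ km.

a₂ ≈ 3.28×10⁸ km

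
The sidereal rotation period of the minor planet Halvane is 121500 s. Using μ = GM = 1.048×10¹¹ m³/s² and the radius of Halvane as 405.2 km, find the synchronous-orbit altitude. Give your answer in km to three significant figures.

h_sync ≈ 2990 km

A synchronous orbit has period T, so by Kepler's third law a = (μT²/4π²)^(1/3).
μT²/4π² = 1.048×10¹¹ × (1.215×10⁵)² / 39.48 = 3.919×10¹⁹ m³.
a = 3.397×10⁶ m = 3396.7 km.
Altitude h = a − R = 3396.7 − 405.2 = 2991.5 km.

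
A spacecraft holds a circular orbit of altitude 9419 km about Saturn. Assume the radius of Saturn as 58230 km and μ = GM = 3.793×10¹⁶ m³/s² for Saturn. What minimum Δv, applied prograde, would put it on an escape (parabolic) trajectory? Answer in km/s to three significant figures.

Δv ≈ 9.81 km/s

r = 58230 + 9419 = 67649 km = 6.7649×10⁷ m.
Circular speed v_c = √(μ/r) = 23680 m/s.
Escape speed v_esc = √(2μ/r) = √2 × v_c = 33490 m/s.
Δv = v_esc − v_c = 9808 m/s = 9.808 km/s.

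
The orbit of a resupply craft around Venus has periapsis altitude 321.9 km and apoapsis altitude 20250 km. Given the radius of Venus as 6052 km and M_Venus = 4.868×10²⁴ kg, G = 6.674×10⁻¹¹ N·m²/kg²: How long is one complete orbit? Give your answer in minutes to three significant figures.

μ = GM = 6.674×10⁻¹¹ × 4.868×10²⁴ = 3.249×10¹⁴ m³/s².
r_p = 6052 + 321.9 = 6373.9 km = 6.3739×10⁶ m.
r_a = 6052 + 20250 = 26302 km = 2.6302×10⁷ m.
Semi-major axis a = (r_p + r_a)/2 = (6373.9 + 26302)/2 = 16338 km = 1.634×10⁷ m.
By Kepler's third law T = 2π√(a³/μ) = 2π × 3.664×10³ = 2.302×10⁴ s.
= 383.7 minutes.

T ≈ 384 minutes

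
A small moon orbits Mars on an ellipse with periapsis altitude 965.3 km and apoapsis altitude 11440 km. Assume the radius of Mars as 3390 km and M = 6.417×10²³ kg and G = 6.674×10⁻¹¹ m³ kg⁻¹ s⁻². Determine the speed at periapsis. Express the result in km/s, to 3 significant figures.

μ = GM = 6.674×10⁻¹¹ × 6.417×10²³ = 4.283×10¹³ m³/s².
r_p = 3390 + 965.3 = 4355.3 km = 4.3553×10⁶ m.
r_a = 3390 + 11440 = 14830 km = 1.4830×10⁷ m.
Semi-major axis a = (r_p + r_a)/2 = 9592.6 km = 9.593×10⁶ m.
Vis-viva: v² = μ(2/r − 1/a) = 4.283×10¹³ × (4.592×10⁻⁷ − 1.042×10⁻⁷) = 1.520×10⁷ m²/s².
v = 3899 m/s = 3.899 km/s.

v ≈ 3.90 km/s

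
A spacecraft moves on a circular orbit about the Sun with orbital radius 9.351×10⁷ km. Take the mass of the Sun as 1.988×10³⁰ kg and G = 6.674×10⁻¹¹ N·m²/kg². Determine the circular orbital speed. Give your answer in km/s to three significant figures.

μ = GM = 6.674×10⁻¹¹ × 1.988×10³⁰ = 1.327×10²⁰ m³/s².
r = 9.351×10⁷ km = 9.351×10¹⁰ m.
For a circular orbit v = √(μ/r) = √(1.327×10²⁰ / 9.351×10¹⁰) = √(1.419×10⁹) = 37670 m/s.
That is 37.67 km/s.

v ≈ 37.7 km/s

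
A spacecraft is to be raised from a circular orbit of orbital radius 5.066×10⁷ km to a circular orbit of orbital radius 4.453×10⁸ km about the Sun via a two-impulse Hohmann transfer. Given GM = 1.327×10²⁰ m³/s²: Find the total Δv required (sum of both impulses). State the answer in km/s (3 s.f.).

r₁ = 5.066×10⁷ km = 5.066×10¹⁰ m.
r₂ = 4.453×10⁸ km = 4.453×10¹¹ m.
Transfer ellipse a_t = (r₁ + r₂)/2 = 2.480×10¹¹ m.
At r₁: circular v_c1 = √(μ/r₁) = 51180 m/s; transfer-perihelion v_p = √[μ(2/r₁ − 1/a_t)] = 68580 m/s.
Δv₁ = v_p − v_c1 = 17400 m/s.
At r₂: circular v_c2 = √(μ/r₂) = 17260 m/s; transfer-aphelion v_a = √[μ(2/r₂ − 1/a_t)] = 7802 m/s.
Δv₂ = v_c2 − v_a = 9460 m/s.
Total Δv = Δv₁ + Δv₂ = 26860 m/s = 26.86 km/s.

Δv_total ≈ 26.9 km/s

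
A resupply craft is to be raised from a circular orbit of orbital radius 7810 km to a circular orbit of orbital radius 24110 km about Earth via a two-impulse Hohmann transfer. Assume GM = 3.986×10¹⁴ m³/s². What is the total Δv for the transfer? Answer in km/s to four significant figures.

Δv_total ≈ 2.858 km/s

r₁ = 7810 km = 7.810×10⁶ m.
r₂ = 24110 km = 2.411×10⁷ m.
Transfer ellipse a_t = (r₁ + r₂)/2 = 1.596×10⁷ m.
At r₁: circular v_c1 = √(μ/r₁) = 7144 m/s; transfer-perigee v_p = √[μ(2/r₁ − 1/a_t)] = 8781 m/s.
Δv₁ = v_p − v_c1 = 1637 m/s.
At r₂: circular v_c2 = √(μ/r₂) = 4066 m/s; transfer-apogee v_a = √[μ(2/r₂ − 1/a_t)] = 2844 m/s.
Δv₂ = v_c2 − v_a = 1222 m/s.
Total Δv = Δv₁ + Δv₂ = 2858 m/s = 2.858 km/s.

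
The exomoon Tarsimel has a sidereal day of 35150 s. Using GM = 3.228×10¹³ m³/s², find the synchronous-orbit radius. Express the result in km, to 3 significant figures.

r_sync ≈ 10000 km

A synchronous orbit has period T, so by Kepler's third law a = (μT²/4π²)^(1/3).
μT²/4π² = 3.228×10¹³ × (3.515×10⁴)² / 39.48 = 1.010×10²¹ m³.
a = 1.003×10⁷ m = 10034 km.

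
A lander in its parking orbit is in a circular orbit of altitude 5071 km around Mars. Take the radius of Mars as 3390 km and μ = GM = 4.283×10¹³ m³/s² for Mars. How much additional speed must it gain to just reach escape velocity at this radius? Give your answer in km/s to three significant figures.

r = 3390 + 5071 = 8461.0 km = 8.4610×10⁶ m.
Circular speed v_c = √(μ/r) = 2250 m/s.
Escape speed v_esc = √(2μ/r) = √2 × v_c = 3182 m/s.
Δv = v_esc − v_c = 931.9 m/s = 0.9319 km/s.

Δv ≈ 0.932 km/s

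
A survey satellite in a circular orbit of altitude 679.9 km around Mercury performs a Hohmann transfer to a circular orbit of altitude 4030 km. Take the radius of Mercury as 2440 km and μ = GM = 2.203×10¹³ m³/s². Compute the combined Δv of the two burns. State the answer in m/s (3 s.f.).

Δv_total ≈ 786 m/s

r₁ = 2440 + 679.9 = 3119.9 km = 3.1199×10⁶ m.
r₂ = 2440 + 4030 = 6470.0 km = 6.4700×10⁶ m.
Transfer ellipse a_t = (r₁ + r₂)/2 = 4.795×10⁶ m.
At r₁: circular v_c1 = √(μ/r₁) = 2657 m/s; transfer-periherm v_p = √[μ(2/r₁ − 1/a_t)] = 3087 m/s.
Δv₁ = v_p − v_c1 = 429.4 m/s.
At r₂: circular v_c2 = √(μ/r₂) = 1845 m/s; transfer-apoherm v_a = √[μ(2/r₂ − 1/a_t)] = 1488 m/s.
Δv₂ = v_c2 − v_a = 356.8 m/s.
Total Δv = Δv₁ + Δv₂ = 786.2 m/s.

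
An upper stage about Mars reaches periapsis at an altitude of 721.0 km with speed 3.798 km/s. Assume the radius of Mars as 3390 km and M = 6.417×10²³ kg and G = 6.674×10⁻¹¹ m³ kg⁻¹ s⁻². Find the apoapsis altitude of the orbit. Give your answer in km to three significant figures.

μ = GM = 6.674×10⁻¹¹ × 6.417×10²³ = 4.283×10¹³ m³/s².
r_p = 3390 + 721.0 = 4111.0 km = 4.111×10⁶ m.
Specific energy ε = v²/2 − μ/r = -3.205×10⁶ J/kg, so a = −μ/(2ε) = 6.681×10⁶ m.
The apsides satisfy r_p + r_a = 2a, so the apoapsis radius is 2a − r_p = 9.250×10⁶ m = 9250.4 km.
Apoapsis altitude = 9250.4 − 3390 = 5860.4 km.

apoapsis altitude ≈ 5860 km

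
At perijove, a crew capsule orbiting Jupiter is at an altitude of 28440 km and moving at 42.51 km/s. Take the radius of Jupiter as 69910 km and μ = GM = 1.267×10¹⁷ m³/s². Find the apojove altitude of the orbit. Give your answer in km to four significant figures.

apojove altitude ≈ 1.611×10⁵ km

r_p = 69910 + 28440 = 98350 km = 9.835×10⁷ m.
Specific energy ε = v²/2 − μ/r = -3.847×10⁸ J/kg, so a = −μ/(2ε) = 1.647×10⁸ m.
The apsides satisfy r_p + r_a = 2a, so the apojove radius is 2a − r_p = 2.310×10⁸ m = 2.3099×10⁵ km.
Apojove altitude = 2.3099×10⁵ − 69910 = 1.6108×10⁵ km.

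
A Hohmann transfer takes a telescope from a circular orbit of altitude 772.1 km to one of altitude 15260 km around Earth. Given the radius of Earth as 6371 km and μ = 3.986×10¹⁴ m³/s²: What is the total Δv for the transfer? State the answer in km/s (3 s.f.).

r₁ = 6371 + 772.1 = 7143.1 km = 7.1431×10⁶ m.
r₂ = 6371 + 15260 = 21631 km = 2.1631×10⁷ m.
Transfer ellipse a_t = (r₁ + r₂)/2 = 1.439×10⁷ m.
At r₁: circular v_c1 = √(μ/r₁) = 7470 m/s; transfer-perigee v_p = √[μ(2/r₁ − 1/a_t)] = 9160 m/s.
Δv₁ = v_p − v_c1 = 1690 m/s.
At r₂: circular v_c2 = √(μ/r₂) = 4293 m/s; transfer-apogee v_a = √[μ(2/r₂ − 1/a_t)] = 3025 m/s.
Δv₂ = v_c2 − v_a = 1268 m/s.
Total Δv = Δv₁ + Δv₂ = 2958 m/s = 2.958 km/s.

Δv_total ≈ 2.96 km/s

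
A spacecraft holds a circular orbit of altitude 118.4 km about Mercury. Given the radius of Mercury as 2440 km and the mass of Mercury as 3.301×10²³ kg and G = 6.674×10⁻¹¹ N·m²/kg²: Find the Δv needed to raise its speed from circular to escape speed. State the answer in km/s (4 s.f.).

Δv ≈ 1.216 km/s

μ = GM = 6.674×10⁻¹¹ × 3.301×10²³ = 2.203×10¹³ m³/s².
r = 2440 + 118.4 = 2558.4 km = 2.5584×10⁶ m.
Circular speed v_c = √(μ/r) = 2934 m/s.
Escape speed v_esc = √(2μ/r) = √2 × v_c = 4150 m/s.
Δv = v_esc − v_c = 1216 m/s = 1.216 km/s.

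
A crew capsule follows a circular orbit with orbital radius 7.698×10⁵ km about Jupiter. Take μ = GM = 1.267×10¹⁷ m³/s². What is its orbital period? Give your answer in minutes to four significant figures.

T ≈ 6284 minutes

r = 7.698×10⁵ km = 7.698×10⁸ m.
Kepler's third law: T = 2π√(r³/μ) = 2π√((7.698×10⁸)³ / 1.267×10¹⁷).
r³/μ = 3.600×10⁹ s², so T = 2π × 6.000×10⁴ = 3.770×10⁵ s.
Converting: 3.770×10⁵ s ÷ 60.00 = 6284 minutes.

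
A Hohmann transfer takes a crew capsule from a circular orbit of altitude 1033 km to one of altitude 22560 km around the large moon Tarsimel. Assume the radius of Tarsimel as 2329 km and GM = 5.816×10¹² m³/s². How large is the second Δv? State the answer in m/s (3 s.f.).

r₁ = 2329 + 1033 = 3362.0 km = 3.3620×10⁶ m.
r₂ = 2329 + 22560 = 24889 km = 2.4889×10⁷ m.
Transfer ellipse a_t = (r₁ + r₂)/2 = 1.413×10⁷ m.
At r₁: circular v_c1 = √(μ/r₁) = 1315 m/s; transfer-periapsis v_p = √[μ(2/r₁ − 1/a_t)] = 1746 m/s.
At r₂: circular v_c2 = √(μ/r₂) = 483.4 m/s; transfer-apoapsis v_a = √[μ(2/r₂ − 1/a_t)] = 235.8 m/s.
Δv₂ = v_c2 − v_a = 247.6 m/s.

Δv ≈ 248 m/s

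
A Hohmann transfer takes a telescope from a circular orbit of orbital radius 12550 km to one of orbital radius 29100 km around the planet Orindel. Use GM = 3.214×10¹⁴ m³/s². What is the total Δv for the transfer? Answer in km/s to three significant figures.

r₁ = 12550 km = 1.255×10⁷ m.
r₂ = 29100 km = 2.910×10⁷ m.
Transfer ellipse a_t = (r₁ + r₂)/2 = 2.082×10⁷ m.
At r₁: circular v_c1 = √(μ/r₁) = 5061 m/s; transfer-periapsis v_p = √[μ(2/r₁ − 1/a_t)] = 5982 m/s.
Δv₁ = v_p − v_c1 = 921.5 m/s.
At r₂: circular v_c2 = √(μ/r₂) = 3323 m/s; transfer-apoapsis v_a = √[μ(2/r₂ − 1/a_t)] = 2580 m/s.
Δv₂ = v_c2 − v_a = 743.4 m/s.
Total Δv = Δv₁ + Δv₂ = 1665 m/s = 1.665 km/s.

Δv_total ≈ 1.66 km/s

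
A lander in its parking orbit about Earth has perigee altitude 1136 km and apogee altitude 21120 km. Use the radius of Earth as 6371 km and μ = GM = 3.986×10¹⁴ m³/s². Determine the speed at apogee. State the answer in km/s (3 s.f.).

r_p = 6371 + 1136 = 7507.0 km = 7.5070×10⁶ m.
r_a = 6371 + 21120 = 27491 km = 2.7491×10⁷ m.
Semi-major axis a = (r_p + r_a)/2 = 17499 km = 1.750×10⁷ m.
Vis-viva: v² = μ(2/r − 1/a) = 3.986×10¹⁴ × (7.275×10⁻⁸ − 5.715×10⁻⁸) = 6.220×10⁶ m²/s².
v = 2494 m/s = 2.494 km/s.

v ≈ 2.49 km/s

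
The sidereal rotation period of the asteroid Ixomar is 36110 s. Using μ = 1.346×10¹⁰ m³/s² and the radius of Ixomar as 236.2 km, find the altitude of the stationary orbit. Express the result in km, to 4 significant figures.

A synchronous orbit has period T, so by Kepler's third law a = (μT²/4π²)^(1/3).
μT²/4π² = 1.346×10¹⁰ × (3.611×10⁴)² / 39.48 = 4.446×10¹⁷ m³.
a = 7.632×10⁵ m = 763.21 km.
Altitude h = a − R = 763.21 − 236.2 = 527.01 km.

h_sync ≈ 527.0 km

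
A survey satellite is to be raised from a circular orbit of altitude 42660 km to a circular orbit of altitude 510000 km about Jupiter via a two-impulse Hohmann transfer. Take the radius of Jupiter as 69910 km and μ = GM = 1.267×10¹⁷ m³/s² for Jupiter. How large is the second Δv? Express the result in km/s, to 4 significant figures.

Δv ≈ 6.353 km/s

r₁ = 69910 + 42660 = 112570 km = 1.1257×10⁸ m.
r₂ = 69910 + 510000 = 579910 km = 5.7991×10⁸ m.
Transfer ellipse a_t = (r₁ + r₂)/2 = 3.462×10⁸ m.
At r₁: circular v_c1 = √(μ/r₁) = 33550 m/s; transfer-perijove v_p = √[μ(2/r₁ − 1/a_t)] = 43420 m/s.
At r₂: circular v_c2 = √(μ/r₂) = 14780 m/s; transfer-apojove v_a = √[μ(2/r₂ − 1/a_t)] = 8428 m/s.
Δv₂ = v_c2 − v_a = 6353 m/s.
= 6.353 km/s.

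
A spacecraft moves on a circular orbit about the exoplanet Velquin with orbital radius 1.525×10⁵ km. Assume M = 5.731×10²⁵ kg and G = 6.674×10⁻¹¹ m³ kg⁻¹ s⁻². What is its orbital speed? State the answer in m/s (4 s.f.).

v ≈ 5008 m/s

μ = GM = 6.674×10⁻¹¹ × 5.731×10²⁵ = 3.825×10¹⁵ m³/s².
r = 1.525×10⁵ km = 1.525×10⁸ m.
For a circular orbit v = √(μ/r) = √(3.825×10¹⁵ / 1.525×10⁸) = √(2.508×10⁷) = 5008 m/s.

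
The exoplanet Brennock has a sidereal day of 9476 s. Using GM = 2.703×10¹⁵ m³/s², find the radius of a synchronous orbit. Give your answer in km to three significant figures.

A synchronous orbit has period T, so by Kepler's third law a = (μT²/4π²)^(1/3).
μT²/4π² = 2.703×10¹⁵ × (9.476×10³)² / 39.48 = 6.148×10²¹ m³.
a = 1.832×10⁷ m = 18319 km.

r_sync ≈ 18300 km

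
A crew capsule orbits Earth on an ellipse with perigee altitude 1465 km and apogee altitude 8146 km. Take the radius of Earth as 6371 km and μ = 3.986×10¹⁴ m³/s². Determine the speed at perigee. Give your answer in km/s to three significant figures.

v ≈ 8.13 km/s

r_p = 6371 + 1465 = 7836.0 km = 7.8360×10⁶ m.
r_a = 6371 + 8146 = 14517 km = 1.4517×10⁷ m.
Semi-major axis a = (r_p + r_a)/2 = 11176 km = 1.118×10⁷ m.
Vis-viva: v² = μ(2/r − 1/a) = 3.986×10¹⁴ × (2.552×10⁻⁷ − 8.947×10⁻⁸) = 6.607×10⁷ m²/s².
v = 8128 m/s = 8.128 km/s.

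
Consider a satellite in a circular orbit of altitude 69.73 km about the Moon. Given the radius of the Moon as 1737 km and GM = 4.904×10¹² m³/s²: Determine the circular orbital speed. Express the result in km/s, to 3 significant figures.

r = 1737 + 69.73 = 1806.7 km = 1.8067×10⁶ m.
For a circular orbit v = √(μ/r) = √(4.904×10¹² / 1.807×10⁶) = √(2.714×10⁶) = 1648 m/s.
That is 1.648 km/s.

v ≈ 1.65 km/s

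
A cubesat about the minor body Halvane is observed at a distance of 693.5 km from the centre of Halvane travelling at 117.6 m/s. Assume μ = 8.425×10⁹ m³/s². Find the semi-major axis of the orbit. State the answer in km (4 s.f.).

r = 6.935×10⁵ m.
Vis-viva rearranged: 1/a = 2/r − v²/μ = 2.884×10⁻⁶ − 1.642×10⁻⁶ = 1.242×10⁻⁶ m⁻¹.
a = 8.049×10⁵ m = 804.89 km.

a ≈ 804.9 km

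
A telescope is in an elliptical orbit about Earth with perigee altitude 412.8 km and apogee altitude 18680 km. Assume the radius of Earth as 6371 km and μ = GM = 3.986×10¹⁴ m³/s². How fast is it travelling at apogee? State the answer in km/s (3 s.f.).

v ≈ 2.60 km/s

r_p = 6371 + 412.8 = 6783.8 km = 6.7838×10⁶ m.
r_a = 6371 + 18680 = 25051 km = 2.5051×10⁷ m.
Semi-major axis a = (r_p + r_a)/2 = 15917 km = 1.592×10⁷ m.
Vis-viva: v² = μ(2/r − 1/a) = 3.986×10¹⁴ × (7.984×10⁻⁸ − 6.282×10⁻⁸) = 6.781×10⁶ m²/s².
v = 2604 m/s = 2.604 km/s.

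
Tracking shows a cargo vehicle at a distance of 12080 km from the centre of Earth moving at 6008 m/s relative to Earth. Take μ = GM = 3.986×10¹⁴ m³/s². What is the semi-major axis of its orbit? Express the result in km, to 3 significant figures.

r = 1.208×10⁷ m.
Vis-viva rearranged: 1/a = 2/r − v²/μ = 1.656×10⁻⁷ − 9.056×10⁻⁸ = 7.501×10⁻⁸ m⁻¹.
a = 1.333×10⁷ m = 13332 km.

a ≈ 13300 km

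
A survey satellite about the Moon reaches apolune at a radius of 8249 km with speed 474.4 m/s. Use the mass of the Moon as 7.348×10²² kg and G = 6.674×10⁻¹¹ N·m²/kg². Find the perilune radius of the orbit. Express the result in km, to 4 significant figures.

perilune radius ≈ 1926 km

μ = GM = 6.674×10⁻¹¹ × 7.348×10²² = 4.904×10¹² m³/s².
r_a = 8.249×10⁶ m.
Specific energy ε = v²/2 − μ/r = -4.820×10⁵ J/kg, so a = −μ/(2ε) = 5.087×10⁶ m.
The apsides satisfy r_p + r_a = 2a, so the perilune radius is 2a − r_a = 1.926×10⁶ m = 1925.9 km.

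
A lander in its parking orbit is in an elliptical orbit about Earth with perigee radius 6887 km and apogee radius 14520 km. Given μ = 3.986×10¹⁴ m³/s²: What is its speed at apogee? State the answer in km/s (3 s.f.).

Semi-major axis a = (r_p + r_a)/2 = 10704 km = 1.070×10⁷ m.
Vis-viva: v² = μ(2/r − 1/a) = 3.986×10¹⁴ × (1.377×10⁻⁷ − 9.343×10⁻⁸) = 1.766×10⁷ m²/s².
v = 4203 m/s = 4.203 km/s.

v ≈ 4.20 km/s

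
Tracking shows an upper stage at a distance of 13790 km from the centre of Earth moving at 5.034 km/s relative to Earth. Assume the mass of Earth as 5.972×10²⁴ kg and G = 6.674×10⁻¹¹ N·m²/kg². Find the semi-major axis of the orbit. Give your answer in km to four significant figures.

μ = GM = 6.674×10⁻¹¹ × 5.972×10²⁴ = 3.986×10¹⁴ m³/s².
r = 1.379×10⁷ m.
Specific orbital energy ε = v²/2 − μ/r = (5034)²/2 − 3.986×10¹⁴/1.379×10⁷ = -1.623×10⁷ J/kg.
Since ε = −μ/(2a), a = −μ/(2ε) = 1.228×10⁷ m = 12277 km.

a ≈ 12280 km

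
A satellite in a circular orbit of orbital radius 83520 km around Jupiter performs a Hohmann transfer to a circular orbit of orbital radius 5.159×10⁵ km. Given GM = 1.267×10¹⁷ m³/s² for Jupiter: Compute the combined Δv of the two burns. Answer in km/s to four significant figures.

r₁ = 83520 km = 8.352×10⁷ m.
r₂ = 5.159×10⁵ km = 5.159×10⁸ m.
Transfer ellipse a_t = (r₁ + r₂)/2 = 2.997×10⁸ m.
At r₁: circular v_c1 = √(μ/r₁) = 38950 m/s; transfer-perijove v_p = √[μ(2/r₁ − 1/a_t)] = 51100 m/s.
Δv₁ = v_p − v_c1 = 12150 m/s.
At r₂: circular v_c2 = √(μ/r₂) = 15670 m/s; transfer-apojove v_a = √[μ(2/r₂ − 1/a_t)] = 8273 m/s.
Δv₂ = v_c2 − v_a = 7399 m/s.
Total Δv = Δv₁ + Δv₂ = 19550 m/s = 19.55 km/s.

Δv_total ≈ 19.55 km/s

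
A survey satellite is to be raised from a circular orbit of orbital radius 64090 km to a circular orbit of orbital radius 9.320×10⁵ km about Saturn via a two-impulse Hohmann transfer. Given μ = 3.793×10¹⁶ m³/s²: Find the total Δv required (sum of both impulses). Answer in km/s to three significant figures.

r₁ = 64090 km = 6.409×10⁷ m.
r₂ = 9.320×10⁵ km = 9.320×10⁸ m.
Transfer ellipse a_t = (r₁ + r₂)/2 = 4.980×10⁸ m.
At r₁: circular v_c1 = √(μ/r₁) = 24330 m/s; transfer-perikrone v_p = √[μ(2/r₁ − 1/a_t)] = 33280 m/s.
Δv₁ = v_p − v_c1 = 8952 m/s.
At r₂: circular v_c2 = √(μ/r₂) = 6379 m/s; transfer-apokrone v_a = √[μ(2/r₂ − 1/a_t)] = 2288 m/s.
Δv₂ = v_c2 − v_a = 4091 m/s.
Total Δv = Δv₁ + Δv₂ = 13040 m/s = 13.04 km/s.

Δv_total ≈ 13.0 km/s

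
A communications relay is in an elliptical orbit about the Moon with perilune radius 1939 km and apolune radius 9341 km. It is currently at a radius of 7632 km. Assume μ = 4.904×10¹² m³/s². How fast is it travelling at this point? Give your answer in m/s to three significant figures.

Semi-major axis a = (r_p + r_a)/2 = 5640.0 km = 5.640×10⁶ m.
Vis-viva: v² = μ(2/r − 1/a) = 4.904×10¹² × (2.621×10⁻⁷ − 1.773×10⁻⁷) = 4.156×10⁵ m²/s².
v = 644.7 m/s.

v ≈ 645 m/s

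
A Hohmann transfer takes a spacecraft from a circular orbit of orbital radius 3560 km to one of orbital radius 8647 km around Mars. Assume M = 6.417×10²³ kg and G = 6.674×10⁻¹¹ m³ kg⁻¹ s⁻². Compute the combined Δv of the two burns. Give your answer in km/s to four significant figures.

μ = GM = 6.674×10⁻¹¹ × 6.417×10²³ = 4.283×10¹³ m³/s².
r₁ = 3560 km = 3.560×10⁶ m.
r₂ = 8647 km = 8.647×10⁶ m.
Transfer ellipse a_t = (r₁ + r₂)/2 = 6.104×10⁶ m.
At r₁: circular v_c1 = √(μ/r₁) = 3468 m/s; transfer-periapsis v_p = √[μ(2/r₁ − 1/a_t)] = 4128 m/s.
Δv₁ = v_p − v_c1 = 659.9 m/s.
At r₂: circular v_c2 = √(μ/r₂) = 2225 m/s; transfer-apoapsis v_a = √[μ(2/r₂ − 1/a_t)] = 1700 m/s.
Δv₂ = v_c2 − v_a = 525.8 m/s.
Total Δv = Δv₁ + Δv₂ = 1186 m/s = 1.186 km/s.

Δv_total ≈ 1.186 km/s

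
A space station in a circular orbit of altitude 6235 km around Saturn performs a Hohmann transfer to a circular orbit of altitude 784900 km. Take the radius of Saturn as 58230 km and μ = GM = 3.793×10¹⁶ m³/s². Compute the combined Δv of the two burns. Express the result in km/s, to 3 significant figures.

Δv_total ≈ 13.0 km/s

r₁ = 58230 + 6235 = 64465 km = 6.4465×10⁷ m.
r₂ = 58230 + 784900 = 843130 km = 8.4313×10⁸ m.
Transfer ellipse a_t = (r₁ + r₂)/2 = 4.538×10⁸ m.
At r₁: circular v_c1 = √(μ/r₁) = 24260 m/s; transfer-perikrone v_p = √[μ(2/r₁ − 1/a_t)] = 33060 m/s.
Δv₁ = v_p − v_c1 = 8807 m/s.
At r₂: circular v_c2 = √(μ/r₂) = 6707 m/s; transfer-apokrone v_a = √[μ(2/r₂ − 1/a_t)] = 2528 m/s.
Δv₂ = v_c2 − v_a = 4179 m/s.
Total Δv = Δv₁ + Δv₂ = 12990 m/s = 12.99 km/s.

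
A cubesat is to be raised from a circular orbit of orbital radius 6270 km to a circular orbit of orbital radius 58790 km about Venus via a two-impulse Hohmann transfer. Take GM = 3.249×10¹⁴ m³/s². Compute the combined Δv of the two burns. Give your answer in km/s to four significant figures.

r₁ = 6270 km = 6.270×10⁶ m.
r₂ = 58790 km = 5.879×10⁷ m.
Transfer ellipse a_t = (r₁ + r₂)/2 = 3.253×10⁷ m.
At r₁: circular v_c1 = √(μ/r₁) = 7198 m/s; transfer-periapsis v_p = √[μ(2/r₁ − 1/a_t)] = 9677 m/s.
Δv₁ = v_p − v_c1 = 2479 m/s.
At r₂: circular v_c2 = √(μ/r₂) = 2351 m/s; transfer-apoapsis v_a = √[μ(2/r₂ − 1/a_t)] = 1032 m/s.
Δv₂ = v_c2 − v_a = 1319 m/s.
Total Δv = Δv₁ + Δv₂ = 3797 m/s = 3.797 km/s.

Δv_total ≈ 3.797 km/s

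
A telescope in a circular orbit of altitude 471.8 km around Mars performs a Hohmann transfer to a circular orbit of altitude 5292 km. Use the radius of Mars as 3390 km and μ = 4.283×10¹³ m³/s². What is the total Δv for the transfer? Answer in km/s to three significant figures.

Δv_total ≈ 1.07 km/s

r₁ = 3390 + 471.8 = 3861.8 km = 3.8618×10⁶ m.
r₂ = 3390 + 5292 = 8682.0 km = 8.6820×10⁶ m.
Transfer ellipse a_t = (r₁ + r₂)/2 = 6.272×10⁶ m.
At r₁: circular v_c1 = √(μ/r₁) = 3330 m/s; transfer-periapsis v_p = √[μ(2/r₁ − 1/a_t)] = 3918 m/s.
Δv₁ = v_p − v_c1 = 588.0 m/s.
At r₂: circular v_c2 = √(μ/r₂) = 2221 m/s; transfer-apoapsis v_a = √[μ(2/r₂ − 1/a_t)] = 1743 m/s.
Δv₂ = v_c2 − v_a = 478.2 m/s.
Total Δv = Δv₁ + Δv₂ = 1066 m/s = 1.066 km/s.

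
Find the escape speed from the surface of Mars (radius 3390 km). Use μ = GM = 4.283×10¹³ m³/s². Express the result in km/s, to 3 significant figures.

r = R = 3.390×10⁶ m.
Escape speed v_esc = √(2μ/r) = √(2 × 4.283×10¹³ / 3.390×10⁶) = √(2.527×10⁷) = 5027 m/s.
= 5.027 km/s.

v_esc ≈ 5.03 km/s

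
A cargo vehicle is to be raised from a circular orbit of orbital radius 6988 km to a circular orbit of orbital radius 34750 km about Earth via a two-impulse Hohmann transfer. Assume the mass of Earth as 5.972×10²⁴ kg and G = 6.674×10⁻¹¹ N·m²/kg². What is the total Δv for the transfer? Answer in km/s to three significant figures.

μ = GM = 6.674×10⁻¹¹ × 5.972×10²⁴ = 3.986×10¹⁴ m³/s².
r₁ = 6988 km = 6.988×10⁶ m.
r₂ = 34750 km = 3.475×10⁷ m.
Transfer ellipse a_t = (r₁ + r₂)/2 = 2.087×10⁷ m.
At r₁: circular v_c1 = √(μ/r₁) = 7552 m/s; transfer-perigee v_p = √[μ(2/r₁ − 1/a_t)] = 9745 m/s.
Δv₁ = v_p − v_c1 = 2193 m/s.
At r₂: circular v_c2 = √(μ/r₂) = 3387 m/s; transfer-apogee v_a = √[μ(2/r₂ − 1/a_t)] = 1960 m/s.
Δv₂ = v_c2 − v_a = 1427 m/s.
Total Δv = Δv₁ + Δv₂ = 3620 m/s = 3.620 km/s.

Δv_total ≈ 3.62 km/s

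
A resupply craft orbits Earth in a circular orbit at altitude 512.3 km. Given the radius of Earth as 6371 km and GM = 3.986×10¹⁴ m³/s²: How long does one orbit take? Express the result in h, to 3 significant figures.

T ≈ 1.58 h

r = 6371 + 512.3 = 6883.3 km = 6.8833×10⁶ m.
Kepler's third law: T = 2π√(r³/μ) = 2π√((6.883×10⁶)³ / 3.986×10¹⁴).
r³/μ = 8.182×10⁵ s², so T = 2π × 9.045×10² = 5.683×10³ s.
Converting: 5.683×10³ s ÷ 3600 = 1.579 h.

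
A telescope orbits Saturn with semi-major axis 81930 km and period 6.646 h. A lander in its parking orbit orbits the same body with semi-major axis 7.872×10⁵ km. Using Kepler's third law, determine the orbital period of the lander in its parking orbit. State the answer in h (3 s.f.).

T₂ ≈ 198 h

Kepler's third law: T² ∝ a³, so T₂ = T₁ (a₂/a₁)^(3/2).
a₂/a₁ = 9.608, (a₂/a₁)^(3/2) = 29.78.
T₂ = 6.646 × 29.78 = 197.9 h.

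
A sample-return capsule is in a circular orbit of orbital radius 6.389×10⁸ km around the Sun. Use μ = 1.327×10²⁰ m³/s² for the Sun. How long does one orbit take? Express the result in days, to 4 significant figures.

T ≈ 3224 days

r = 6.389×10⁸ km = 6.389×10¹¹ m.
Kepler's third law: T = 2π√(r³/μ) = 2π√((6.389×10¹¹)³ / 1.327×10²⁰).
r³/μ = 1.965×10¹⁵ s², so T = 2π × 4.433×10⁷ = 2.785×10⁸ s.
Converting: 2.785×10⁸ s ÷ 86400 = 3224 days.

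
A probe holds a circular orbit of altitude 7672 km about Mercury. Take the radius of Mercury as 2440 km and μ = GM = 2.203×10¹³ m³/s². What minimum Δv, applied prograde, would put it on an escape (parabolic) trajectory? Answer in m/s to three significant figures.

Δv ≈ 611 m/s

r = 2440 + 7672 = 10112 km = 1.0112×10⁷ m.
Circular speed v_c = √(μ/r) = 1476 m/s.
Escape speed v_esc = √(2μ/r) = √2 × v_c = 2087 m/s.
Δv = v_esc − v_c = 611.4 m/s.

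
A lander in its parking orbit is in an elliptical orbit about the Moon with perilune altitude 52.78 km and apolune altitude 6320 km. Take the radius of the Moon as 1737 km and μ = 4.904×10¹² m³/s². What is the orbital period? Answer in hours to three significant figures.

T ≈ 8.61 hours

r_p = 1737 + 52.78 = 1789.8 km = 1.7898×10⁶ m.
r_a = 1737 + 6320 = 8057.0 km = 8.0570×10⁶ m.
Semi-major axis a = (r_p + r_a)/2 = (1789.8 + 8057.0)/2 = 4923.4 km = 4.923×10⁶ m.
By Kepler's third law T = 2π√(a³/μ) = 2π × 4.933×10³ = 3.100×10⁴ s.
= 8.610 hours.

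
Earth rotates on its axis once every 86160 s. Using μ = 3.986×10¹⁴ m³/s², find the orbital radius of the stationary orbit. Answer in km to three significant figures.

r_sync ≈ 42200 km

A synchronous orbit has period T, so by Kepler's third law a = (μT²/4π²)^(1/3).
μT²/4π² = 3.986×10¹⁴ × (8.616×10⁴)² / 39.48 = 7.495×10²² m³.
a = 4.216×10⁷ m = 42163 km.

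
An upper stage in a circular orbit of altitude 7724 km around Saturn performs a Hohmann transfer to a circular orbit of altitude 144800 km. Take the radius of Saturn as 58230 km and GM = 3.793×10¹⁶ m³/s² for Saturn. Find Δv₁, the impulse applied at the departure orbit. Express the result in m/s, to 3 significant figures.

r₁ = 58230 + 7724 = 65954 km = 6.5954×10⁷ m.
r₂ = 58230 + 144800 = 203030 km = 2.0303×10⁸ m.
Transfer ellipse a_t = (r₁ + r₂)/2 = 1.345×10⁸ m.
At r₁: circular v_c1 = √(μ/r₁) = 23980 m/s; transfer-perikrone v_p = √[μ(2/r₁ − 1/a_t)] = 29460 m/s.
Δv₁ = v_p − v_c1 = 5484 m/s.

Δv ≈ 5480 m/s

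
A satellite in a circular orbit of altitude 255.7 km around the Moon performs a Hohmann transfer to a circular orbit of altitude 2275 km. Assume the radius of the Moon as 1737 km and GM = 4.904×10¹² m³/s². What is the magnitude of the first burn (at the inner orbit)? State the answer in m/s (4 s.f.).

Δv ≈ 244.7 m/s

r₁ = 1737 + 255.7 = 1992.7 km = 1.9927×10⁶ m.
r₂ = 1737 + 2275 = 4012.0 km = 4.0120×10⁶ m.
Transfer ellipse a_t = (r₁ + r₂)/2 = 3.002×10⁶ m.
At r₁: circular v_c1 = √(μ/r₁) = 1569 m/s; transfer-perilune v_p = √[μ(2/r₁ − 1/a_t)] = 1813 m/s.
Δv₁ = v_p − v_c1 = 244.7 m/s.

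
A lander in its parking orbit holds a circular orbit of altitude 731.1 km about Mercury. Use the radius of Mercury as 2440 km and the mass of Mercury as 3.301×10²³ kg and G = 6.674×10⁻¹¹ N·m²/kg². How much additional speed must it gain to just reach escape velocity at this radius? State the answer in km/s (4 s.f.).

Δv ≈ 1.092 km/s

μ = GM = 6.674×10⁻¹¹ × 3.301×10²³ = 2.203×10¹³ m³/s².
r = 2440 + 731.1 = 3171.1 km = 3.1711×10⁶ m.
Circular speed v_c = √(μ/r) = 2636 m/s.
Escape speed v_esc = √(2μ/r) = √2 × v_c = 3728 m/s.
Δv = v_esc − v_c = 1092 m/s = 1.092 km/s.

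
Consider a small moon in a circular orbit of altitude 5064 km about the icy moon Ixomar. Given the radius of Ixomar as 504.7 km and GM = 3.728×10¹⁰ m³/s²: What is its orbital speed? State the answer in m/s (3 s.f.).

v ≈ 81.8 m/s

r = 504.7 + 5064 = 5568.7 km = 5.5687×10⁶ m.
For a circular orbit v = √(μ/r) = √(3.728×10¹⁰ / 5.569×10⁶) = √(6.695×10³) = 81.82 m/s.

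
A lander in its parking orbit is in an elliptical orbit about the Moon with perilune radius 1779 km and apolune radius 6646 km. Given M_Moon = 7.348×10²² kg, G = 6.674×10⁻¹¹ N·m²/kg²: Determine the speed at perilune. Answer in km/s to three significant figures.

v ≈ 2.09 km/s

μ = GM = 6.674×10⁻¹¹ × 7.348×10²² = 4.904×10¹² m³/s².
Semi-major axis a = (r_p + r_a)/2 = 4212.5 km = 4.212×10⁶ m.
Vis-viva: v² = μ(2/r − 1/a) = 4.904×10¹² × (1.124×10⁻⁶ − 2.374×10⁻⁷) = 4.349×10⁶ m²/s².
v = 2085 m/s = 2.085 km/s.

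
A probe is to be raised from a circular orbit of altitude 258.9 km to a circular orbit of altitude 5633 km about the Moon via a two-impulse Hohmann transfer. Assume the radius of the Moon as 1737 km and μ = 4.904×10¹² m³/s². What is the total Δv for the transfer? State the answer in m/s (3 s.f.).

Δv_total ≈ 682 m/s

r₁ = 1737 + 258.9 = 1995.9 km = 1.9959×10⁶ m.
r₂ = 1737 + 5633 = 7370.0 km = 7.3700×10⁶ m.
Transfer ellipse a_t = (r₁ + r₂)/2 = 4.683×10⁶ m.
At r₁: circular v_c1 = √(μ/r₁) = 1567 m/s; transfer-perilune v_p = √[μ(2/r₁ − 1/a_t)] = 1966 m/s.
Δv₁ = v_p − v_c1 = 398.9 m/s.
At r₂: circular v_c2 = √(μ/r₂) = 815.7 m/s; transfer-apolune v_a = √[μ(2/r₂ − 1/a_t)] = 532.5 m/s.
Δv₂ = v_c2 − v_a = 283.2 m/s.
Total Δv = Δv₁ + Δv₂ = 682.1 m/s.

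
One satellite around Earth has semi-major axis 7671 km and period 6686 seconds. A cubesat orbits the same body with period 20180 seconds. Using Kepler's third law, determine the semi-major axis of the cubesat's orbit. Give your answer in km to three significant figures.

a₂ ≈ 16000 km

Kepler's third law: a³ ∝ T², so a₂ = a₁ (T₂/T₁)^(2/3).
T₂/T₁ = 3.018, (T₂/T₁)^(2/3) = 2.089.
a₂ = 7671 × 2.089 = 16020 km.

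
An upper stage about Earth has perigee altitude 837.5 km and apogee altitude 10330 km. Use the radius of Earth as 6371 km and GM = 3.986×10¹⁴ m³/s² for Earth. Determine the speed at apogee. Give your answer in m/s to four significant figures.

r_p = 6371 + 837.5 = 7208.5 km = 7.2085×10⁶ m.
r_a = 6371 + 10330 = 16701 km = 1.6701×10⁷ m.
Semi-major axis a = (r_p + r_a)/2 = 11955 km = 1.195×10⁷ m.
Vis-viva: v² = μ(2/r − 1/a) = 3.986×10¹⁴ × (1.198×10⁻⁷ − 8.365×10⁻⁸) = 1.439×10⁷ m²/s².
v = 3794 m/s.

v ≈ 3794 m/s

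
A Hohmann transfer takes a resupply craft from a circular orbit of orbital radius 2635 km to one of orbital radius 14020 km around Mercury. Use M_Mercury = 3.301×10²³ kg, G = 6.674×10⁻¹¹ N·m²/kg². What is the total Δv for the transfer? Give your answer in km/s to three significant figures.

μ = GM = 6.674×10⁻¹¹ × 3.301×10²³ = 2.203×10¹³ m³/s².
r₁ = 2635 km = 2.635×10⁶ m.
r₂ = 14020 km = 1.402×10⁷ m.
Transfer ellipse a_t = (r₁ + r₂)/2 = 8.328×10⁶ m.
At r₁: circular v_c1 = √(μ/r₁) = 2892 m/s; transfer-periherm v_p = √[μ(2/r₁ − 1/a_t)] = 3752 m/s.
Δv₁ = v_p − v_c1 = 860.3 m/s.
At r₂: circular v_c2 = √(μ/r₂) = 1254 m/s; transfer-apoherm v_a = √[μ(2/r₂ − 1/a_t)] = 705.1 m/s.
Δv₂ = v_c2 − v_a = 548.4 m/s.
Total Δv = Δv₁ + Δv₂ = 1409 m/s = 1.409 km/s.

Δv_total ≈ 1.41 km/s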